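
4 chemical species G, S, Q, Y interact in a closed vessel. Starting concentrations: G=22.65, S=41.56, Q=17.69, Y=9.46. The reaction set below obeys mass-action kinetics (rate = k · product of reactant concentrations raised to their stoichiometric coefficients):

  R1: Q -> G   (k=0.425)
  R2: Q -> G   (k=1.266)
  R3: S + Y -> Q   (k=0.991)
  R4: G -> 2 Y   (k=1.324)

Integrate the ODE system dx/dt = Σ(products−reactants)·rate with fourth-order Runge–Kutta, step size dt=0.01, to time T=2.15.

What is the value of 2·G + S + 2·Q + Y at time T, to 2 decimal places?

Value at T = 131.70

Check how each reaction changes W = 2·G + S + 2·Q + Y (weight of products minus weight of reactants):
R1: Q -> G: (2·1) − (2·1) = 2 − 2 = 0
R2: Q -> G: (2·1) − (2·1) = 2 − 2 = 0
R3: S + Y -> Q: (2·1) − (1·1 + 1·1) = 2 − 2 = 0
R4: G -> 2 Y: (1·2) − (2·1) = 2 − 2 = 0
Every reaction leaves W unchanged, so W is conserved and no simulation is needed: W(T) = W(0) = 2·22.65 + 41.56 + 2·17.69 + 9.46 = 131.70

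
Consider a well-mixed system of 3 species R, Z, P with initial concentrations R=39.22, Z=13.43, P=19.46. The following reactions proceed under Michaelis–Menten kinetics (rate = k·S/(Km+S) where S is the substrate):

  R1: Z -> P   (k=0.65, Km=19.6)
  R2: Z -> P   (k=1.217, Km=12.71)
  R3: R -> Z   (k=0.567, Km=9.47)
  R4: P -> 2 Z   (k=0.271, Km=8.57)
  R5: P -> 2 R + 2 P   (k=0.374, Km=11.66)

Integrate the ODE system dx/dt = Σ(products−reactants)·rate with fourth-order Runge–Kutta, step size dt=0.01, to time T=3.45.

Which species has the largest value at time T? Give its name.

Dominant species at T: R

RK4 with dt=0.01: 345 steps to T=3.45. Trajectory (selected grid times):
t=0.00: R=39.22 Z=13.43 P=19.46
t=0.38: R=39.22 Z=13.41 P=19.82
t=0.77: R=39.23 Z=13.39 P=20.18
t=1.15: R=39.24 Z=13.37 P=20.54
t=1.53: R=39.25 Z=13.35 P=20.89
t=1.92: R=39.26 Z=13.33 P=21.26
t=2.30: R=39.27 Z=13.32 P=21.61
t=2.68: R=39.28 Z=13.30 P=21.97
t=3.07: R=39.29 Z=13.29 P=22.33
t=3.45: R=39.30 Z=13.28 P=22.68
At T=3.45: R=39.30 Z=13.28 P=22.68; the largest is R.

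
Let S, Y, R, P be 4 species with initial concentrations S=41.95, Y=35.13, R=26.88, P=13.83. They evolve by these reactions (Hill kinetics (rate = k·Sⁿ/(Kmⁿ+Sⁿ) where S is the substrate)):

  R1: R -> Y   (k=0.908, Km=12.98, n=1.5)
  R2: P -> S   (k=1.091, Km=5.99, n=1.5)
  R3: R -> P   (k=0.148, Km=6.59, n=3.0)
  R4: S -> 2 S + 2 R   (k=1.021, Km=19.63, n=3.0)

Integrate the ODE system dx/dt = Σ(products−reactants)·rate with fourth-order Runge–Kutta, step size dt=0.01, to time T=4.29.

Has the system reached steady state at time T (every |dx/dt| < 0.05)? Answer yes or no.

Steady state at T: no

RK4 with dt=0.01: 429 steps to T=4.29. Trajectory (selected grid times):
t=0.00: S=41.95 Y=35.13 R=26.88 P=13.83
t=0.48: S=42.80 Y=35.46 R=27.37 P=13.49
t=0.95: S=43.63 Y=35.78 R=27.86 P=13.17
t=1.43: S=44.48 Y=36.11 R=28.36 P=12.84
t=1.91: S=45.33 Y=36.45 R=28.86 P=12.51
t=2.38: S=46.16 Y=36.77 R=29.35 P=12.20
t=2.86: S=47.00 Y=37.11 R=29.86 P=11.88
t=3.34: S=47.84 Y=37.45 R=30.36 P=11.57
t=3.81: S=48.67 Y=37.79 R=30.86 P=11.27
t=4.29: S=49.50 Y=38.13 R=31.36 P=10.96
Rates at T: R1=0.7171, R2=0.7771, R3=0.1466, R4=0.9611
dx/dt at T (Σ net stoichiometry × rate): S=+1.7382, Y=+0.7171, R=+1.0584, P=-0.6305
Largest |dx/dt| is |+1.7382| (S) ≥ 0.05 → not steady.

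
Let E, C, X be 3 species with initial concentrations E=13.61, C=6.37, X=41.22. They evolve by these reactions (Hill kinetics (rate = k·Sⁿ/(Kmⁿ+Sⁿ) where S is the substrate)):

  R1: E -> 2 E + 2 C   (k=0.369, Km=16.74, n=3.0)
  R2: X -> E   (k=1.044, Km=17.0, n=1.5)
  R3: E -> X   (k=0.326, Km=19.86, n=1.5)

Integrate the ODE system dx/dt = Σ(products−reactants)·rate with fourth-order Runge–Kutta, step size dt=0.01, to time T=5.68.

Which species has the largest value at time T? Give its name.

Dominant species at T: X

RK4 with dt=0.01: 568 steps to T=5.68. Trajectory (selected grid times):
t=0.00: E=13.61 C=6.37 X=41.22
t=0.63: E=14.14 C=6.54 X=40.78
t=1.26: E=14.67 C=6.72 X=40.34
t=1.89: E=15.20 C=6.91 X=39.90
t=2.52: E=15.73 C=7.12 X=39.47
t=3.16: E=16.27 C=7.34 X=39.04
t=3.79: E=16.81 C=7.57 X=38.62
t=4.42: E=17.35 C=7.81 X=38.20
t=5.05: E=17.88 C=8.06 X=37.79
t=5.68: E=18.42 C=8.32 X=37.38
At T=5.68: E=18.42 C=8.32 X=37.38; the largest is X.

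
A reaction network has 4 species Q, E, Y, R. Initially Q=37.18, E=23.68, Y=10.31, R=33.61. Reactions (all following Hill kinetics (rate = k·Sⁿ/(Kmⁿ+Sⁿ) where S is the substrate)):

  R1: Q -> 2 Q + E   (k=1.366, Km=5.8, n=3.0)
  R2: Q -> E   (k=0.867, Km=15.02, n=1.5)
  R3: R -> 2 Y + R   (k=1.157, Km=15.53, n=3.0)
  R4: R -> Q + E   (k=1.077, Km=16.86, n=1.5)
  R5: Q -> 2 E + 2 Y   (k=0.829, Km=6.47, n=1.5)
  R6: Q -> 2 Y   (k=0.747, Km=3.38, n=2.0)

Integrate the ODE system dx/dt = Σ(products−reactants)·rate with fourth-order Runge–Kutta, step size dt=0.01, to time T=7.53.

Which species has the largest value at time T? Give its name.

Dominant species at T: E

RK4 with dt=0.01: 753 steps to T=7.53. Trajectory (selected grid times):
t=0.00: Q=37.18 E=23.68 Y=10.31 R=33.61
t=0.84: Q=37.14 E=27.37 Y=14.62 R=32.95
t=1.67: Q=37.09 E=31.00 Y=18.86 R=32.29
t=2.51: Q=37.04 E=34.68 Y=23.15 R=31.64
t=3.35: Q=36.98 E=38.34 Y=27.42 R=30.99
t=4.18: Q=36.92 E=41.96 Y=31.64 R=30.36
t=5.02: Q=36.85 E=45.62 Y=35.89 R=29.72
t=5.86: Q=36.77 E=49.27 Y=40.12 R=29.09
t=6.69: Q=36.69 E=52.86 Y=44.29 R=28.47
t=7.53: Q=36.61 E=56.50 Y=48.50 R=27.85
At T=7.53: Q=36.61 E=56.50 Y=48.50 R=27.85; the largest is E.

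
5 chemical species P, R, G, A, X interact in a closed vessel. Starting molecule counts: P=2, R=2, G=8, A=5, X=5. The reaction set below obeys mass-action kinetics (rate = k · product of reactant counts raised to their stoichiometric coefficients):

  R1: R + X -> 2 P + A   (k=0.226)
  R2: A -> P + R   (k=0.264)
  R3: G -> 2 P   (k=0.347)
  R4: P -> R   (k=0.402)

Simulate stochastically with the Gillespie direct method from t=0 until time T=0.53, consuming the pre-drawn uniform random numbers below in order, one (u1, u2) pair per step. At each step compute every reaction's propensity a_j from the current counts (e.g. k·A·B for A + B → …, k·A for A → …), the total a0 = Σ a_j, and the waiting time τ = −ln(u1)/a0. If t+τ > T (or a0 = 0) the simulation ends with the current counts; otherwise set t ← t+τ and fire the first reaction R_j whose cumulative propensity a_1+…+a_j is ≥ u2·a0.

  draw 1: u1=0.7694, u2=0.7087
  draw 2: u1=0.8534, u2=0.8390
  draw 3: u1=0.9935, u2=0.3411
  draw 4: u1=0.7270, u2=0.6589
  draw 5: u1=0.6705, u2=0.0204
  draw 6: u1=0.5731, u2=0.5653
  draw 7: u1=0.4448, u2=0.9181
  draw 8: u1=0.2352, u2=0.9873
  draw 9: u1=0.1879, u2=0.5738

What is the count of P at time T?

t=0.000: P=2 R=2 G=8 A=5 X=5
Draw 1: a1=2.260, a2=1.320, a3=2.776, a4=0.804, a0=7.160; τ=−ln(0.7694)/7.160=0.037 → t=0.037; u2·a0=0.7087·7.160=5.074; a1+a2=3.580 < 5.074 ≤ a1+…+a3=6.356 → R3 fires; P=4 R=2 G=7 A=5 X=5
Draw 2: a1=2.260, a2=1.320, a3=2.429, a4=1.608, a0=7.617; τ=−ln(0.8534)/7.617=0.021 → t=0.057; u2·a0=0.8390·7.617=6.391; a1+…+a3=6.009 < 6.391 ≤ a1+…+a4=7.617 → R4 fires; P=3 R=3 G=7 A=5 X=5
Draw 3: a1=3.390, a2=1.320, a3=2.429, a4=1.206, a0=8.345; τ=−ln(0.9935)/8.345=0.001 → t=0.058; u2·a0=0.3411·8.345=2.846 ≤ a1=3.390 → R1 fires; P=5 R=2 G=7 A=6 X=4
Draw 4: a1=1.808, a2=1.584, a3=2.429, a4=2.010, a0=7.831; τ=−ln(0.7270)/7.831=0.041 → t=0.099; u2·a0=0.6589·7.831=5.160; a1+a2=3.392 < 5.160 ≤ a1+…+a3=5.821 → R3 fires; P=7 R=2 G=6 A=6 X=4
Draw 5: a1=1.808, a2=1.584, a3=2.082, a4=2.814, a0=8.288; τ=−ln(0.6705)/8.288=0.048 → t=0.147; u2·a0=0.0204·8.288=0.169 ≤ a1=1.808 → R1 fires; P=9 R=1 G=6 A=7 X=3
Draw 6: a1=0.678, a2=1.848, a3=2.082, a4=3.618, a0=8.226; τ=−ln(0.5731)/8.226=0.068 → t=0.215; u2·a0=0.5653·8.226=4.650; a1+…+a3=4.608 < 4.650 ≤ a1+…+a4=8.226 → R4 fires; P=8 R=2 G=6 A=7 X=3
Draw 7: a1=1.356, a2=1.848, a3=2.082, a4=3.216, a0=8.502; τ=−ln(0.4448)/8.502=0.095 → t=0.310; u2·a0=0.9181·8.502=7.806; a1+…+a3=5.286 < 7.806 ≤ a1+…+a4=8.502 → R4 fires; P=7 R=3 G=6 A=7 X=3
Draw 8: a1=2.034, a2=1.848, a3=2.082, a4=2.814, a0=8.778; τ=−ln(0.2352)/8.778=0.165 → t=0.475; u2·a0=0.9873·8.778=8.667; a1+…+a3=5.964 < 8.667 ≤ a1+…+a4=8.778 → R4 fires; P=6 R=4 G=6 A=7 X=3
Draw 9: a1=2.712, a2=1.848, a3=2.082, a4=2.412, a0=9.054; τ=−ln(0.1879)/9.054=0.185 → t=0.660 > T=0.53: stop.
Read off P at T=0.53: 6

P at T = 6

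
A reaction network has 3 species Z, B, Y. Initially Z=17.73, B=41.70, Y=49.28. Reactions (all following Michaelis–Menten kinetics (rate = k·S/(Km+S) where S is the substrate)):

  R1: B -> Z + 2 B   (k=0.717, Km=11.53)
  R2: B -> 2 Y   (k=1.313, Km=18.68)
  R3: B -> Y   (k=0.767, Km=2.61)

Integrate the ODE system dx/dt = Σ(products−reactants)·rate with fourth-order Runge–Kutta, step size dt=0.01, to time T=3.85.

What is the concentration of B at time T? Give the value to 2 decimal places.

B at T = 37.63

RK4 with dt=0.01: 385 steps to T=3.85. Trajectory (selected grid times):
t=0.00: Z=17.73 B=41.70 Y=49.28
t=0.43: Z=17.97 B=41.24 Y=50.37
t=0.86: Z=18.21 B=40.78 Y=51.45
t=1.28: Z=18.45 B=40.34 Y=52.51
t=1.71: Z=18.69 B=39.88 Y=53.59
t=2.14: Z=18.92 B=39.43 Y=54.67
t=2.57: Z=19.16 B=38.98 Y=55.74
t=2.99: Z=19.40 B=38.53 Y=56.79
t=3.42: Z=19.63 B=38.08 Y=57.86
t=3.85: Z=19.87 B=37.63 Y=58.92
Read off B at T=3.85: 37.63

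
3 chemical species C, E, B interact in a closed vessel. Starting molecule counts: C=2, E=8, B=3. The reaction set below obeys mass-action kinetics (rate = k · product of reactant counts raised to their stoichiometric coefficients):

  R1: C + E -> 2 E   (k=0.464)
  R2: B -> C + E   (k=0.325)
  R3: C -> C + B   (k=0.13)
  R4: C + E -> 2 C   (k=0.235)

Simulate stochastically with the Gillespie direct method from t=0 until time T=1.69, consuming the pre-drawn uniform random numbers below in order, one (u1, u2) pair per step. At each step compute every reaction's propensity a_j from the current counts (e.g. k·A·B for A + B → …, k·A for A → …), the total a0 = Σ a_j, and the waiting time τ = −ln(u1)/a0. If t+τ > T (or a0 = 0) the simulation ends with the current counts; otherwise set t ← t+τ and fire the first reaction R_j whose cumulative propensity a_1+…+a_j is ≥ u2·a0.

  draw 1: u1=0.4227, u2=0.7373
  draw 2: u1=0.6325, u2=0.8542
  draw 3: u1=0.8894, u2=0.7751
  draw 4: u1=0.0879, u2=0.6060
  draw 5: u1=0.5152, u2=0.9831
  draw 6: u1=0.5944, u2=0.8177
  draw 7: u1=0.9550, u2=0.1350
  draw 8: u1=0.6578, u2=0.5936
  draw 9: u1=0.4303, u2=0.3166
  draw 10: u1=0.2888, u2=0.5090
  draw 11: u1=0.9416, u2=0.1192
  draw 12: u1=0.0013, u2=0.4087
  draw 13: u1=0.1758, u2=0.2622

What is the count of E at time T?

t=0.000: C=2 E=8 B=3
Draw 1: a1=7.424, a2=0.975, a3=0.260, a4=3.760, a0=12.419; τ=−ln(0.4227)/12.419=0.069 → t=0.069; u2·a0=0.7373·12.419=9.157; a1+…+a3=8.659 < 9.157 ≤ a1+…+a4=12.419 → R4 fires; C=3 E=7 B=3
Draw 2: a1=9.744, a2=0.975, a3=0.390, a4=4.935, a0=16.044; τ=−ln(0.6325)/16.044=0.029 → t=0.098; u2·a0=0.8542·16.044=13.705; a1+…+a3=11.109 < 13.705 ≤ a1+…+a4=16.044 → R4 fires; C=4 E=6 B=3
Draw 3: a1=11.136, a2=0.975, a3=0.520, a4=5.640, a0=18.271; τ=−ln(0.8894)/18.271=0.006 → t=0.104; u2·a0=0.7751·18.271=14.162; a1+…+a3=12.631 < 14.162 ≤ a1+…+a4=18.271 → R4 fires; C=5 E=5 B=3
Draw 4: a1=11.600, a2=0.975, a3=0.650, a4=5.875, a0=19.100; τ=−ln(0.0879)/19.100=0.127 → t=0.232; u2·a0=0.6060·19.100=11.575 ≤ a1=11.600 → R1 fires; C=4 E=6 B=3
Draw 5: a1=11.136, a2=0.975, a3=0.520, a4=5.640, a0=18.271; τ=−ln(0.5152)/18.271=0.036 → t=0.268; u2·a0=0.9831·18.271=17.962; a1+…+a3=12.631 < 17.962 ≤ a1+…+a4=18.271 → R4 fires; C=5 E=5 B=3
Draw 6: a1=11.600, a2=0.975, a3=0.650, a4=5.875, a0=19.100; τ=−ln(0.5944)/19.100=0.027 → t=0.295; u2·a0=0.8177·19.100=15.618; a1+…+a3=13.225 < 15.618 ≤ a1+…+a4=19.100 → R4 fires; C=6 E=4 B=3
Draw 7: a1=11.136, a2=0.975, a3=0.780, a4=5.640, a0=18.531; τ=−ln(0.9550)/18.531=0.002 → t=0.298; u2·a0=0.1350·18.531=2.502 ≤ a1=11.136 → R1 fires; C=5 E=5 B=3
Draw 8: a1=11.600, a2=0.975, a3=0.650, a4=5.875, a0=19.100; τ=−ln(0.6578)/19.100=0.022 → t=0.320; u2·a0=0.5936·19.100=11.338 ≤ a1=11.600 → R1 fires; C=4 E=6 B=3
Draw 9: a1=11.136, a2=0.975, a3=0.520, a4=5.640, a0=18.271; τ=−ln(0.4303)/18.271=0.046 → t=0.366; u2·a0=0.3166·18.271=5.785 ≤ a1=11.136 → R1 fires; C=3 E=7 B=3
Draw 10: a1=9.744, a2=0.975, a3=0.390, a4=4.935, a0=16.044; τ=−ln(0.2888)/16.044=0.077 → t=0.443; u2·a0=0.5090·16.044=8.166 ≤ a1=9.744 → R1 fires; C=2 E=8 B=3
Draw 11: a1=7.424, a2=0.975, a3=0.260, a4=3.760, a0=12.419; τ=−ln(0.9416)/12.419=0.005 → t=0.448; u2·a0=0.1192·12.419=1.480 ≤ a1=7.424 → R1 fires; C=1 E=9 B=3
Draw 12: a1=4.176, a2=0.975, a3=0.130, a4=2.115, a0=7.396; τ=−ln(0.0013)/7.396=0.899 → t=1.346; u2·a0=0.4087·7.396=3.023 ≤ a1=4.176 → R1 fires; C=0 E=10 B=3
Draw 13: a1=0.000, a2=0.975, a3=0.000, a4=0.000, a0=0.975; τ=−ln(0.1758)/0.975=1.783 → t=3.129 > T=1.69: stop.
Read off E at T=1.69: 10

E at T = 10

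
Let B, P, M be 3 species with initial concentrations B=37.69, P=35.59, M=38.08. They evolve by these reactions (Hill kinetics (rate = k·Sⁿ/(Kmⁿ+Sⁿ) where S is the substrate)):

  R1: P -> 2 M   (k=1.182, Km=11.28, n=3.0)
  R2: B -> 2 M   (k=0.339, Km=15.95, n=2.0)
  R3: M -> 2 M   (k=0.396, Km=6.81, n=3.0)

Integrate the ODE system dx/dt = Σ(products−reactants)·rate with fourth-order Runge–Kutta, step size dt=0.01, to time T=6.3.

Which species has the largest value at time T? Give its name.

Dominant species at T: M

RK4 with dt=0.01: 630 steps to T=6.3. Trajectory (selected grid times):
t=0.00: B=37.69 P=35.59 M=38.08
t=0.70: B=37.49 P=34.79 M=40.36
t=1.40: B=37.29 P=33.99 M=42.64
t=2.10: B=37.09 P=33.19 M=44.91
t=2.80: B=36.89 P=32.40 M=47.17
t=3.50: B=36.69 P=31.60 M=49.44
t=4.20: B=36.49 P=30.81 M=51.69
t=4.90: B=36.29 P=30.03 M=53.94
t=5.60: B=36.09 P=29.24 M=56.18
t=6.30: B=35.89 P=28.46 M=58.42
At T=6.3: B=35.89 P=28.46 M=58.42; the largest is M.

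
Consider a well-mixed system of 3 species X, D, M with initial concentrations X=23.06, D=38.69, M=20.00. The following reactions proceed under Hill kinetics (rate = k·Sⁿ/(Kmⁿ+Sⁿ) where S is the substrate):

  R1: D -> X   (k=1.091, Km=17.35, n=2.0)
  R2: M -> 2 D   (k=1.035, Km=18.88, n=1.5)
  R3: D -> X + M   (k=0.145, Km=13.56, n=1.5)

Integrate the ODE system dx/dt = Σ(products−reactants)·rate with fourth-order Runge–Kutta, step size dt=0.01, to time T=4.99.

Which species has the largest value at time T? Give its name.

Dominant species at T: D

RK4 with dt=0.01: 499 steps to T=4.99. Trajectory (selected grid times):
t=0.00: X=23.06 D=38.69 M=20.00
t=0.55: X=23.63 D=38.72 M=19.77
t=1.11: X=24.20 D=38.74 M=19.54
t=1.66: X=24.77 D=38.75 M=19.31
t=2.22: X=25.34 D=38.76 M=19.09
t=2.77: X=25.91 D=38.77 M=18.87
t=3.33: X=26.49 D=38.77 M=18.65
t=3.88: X=27.05 D=38.76 M=18.43
t=4.44: X=27.63 D=38.75 M=18.22
t=4.99: X=28.19 D=38.74 M=18.01
At T=4.99: X=28.19 D=38.74 M=18.01; the largest is D.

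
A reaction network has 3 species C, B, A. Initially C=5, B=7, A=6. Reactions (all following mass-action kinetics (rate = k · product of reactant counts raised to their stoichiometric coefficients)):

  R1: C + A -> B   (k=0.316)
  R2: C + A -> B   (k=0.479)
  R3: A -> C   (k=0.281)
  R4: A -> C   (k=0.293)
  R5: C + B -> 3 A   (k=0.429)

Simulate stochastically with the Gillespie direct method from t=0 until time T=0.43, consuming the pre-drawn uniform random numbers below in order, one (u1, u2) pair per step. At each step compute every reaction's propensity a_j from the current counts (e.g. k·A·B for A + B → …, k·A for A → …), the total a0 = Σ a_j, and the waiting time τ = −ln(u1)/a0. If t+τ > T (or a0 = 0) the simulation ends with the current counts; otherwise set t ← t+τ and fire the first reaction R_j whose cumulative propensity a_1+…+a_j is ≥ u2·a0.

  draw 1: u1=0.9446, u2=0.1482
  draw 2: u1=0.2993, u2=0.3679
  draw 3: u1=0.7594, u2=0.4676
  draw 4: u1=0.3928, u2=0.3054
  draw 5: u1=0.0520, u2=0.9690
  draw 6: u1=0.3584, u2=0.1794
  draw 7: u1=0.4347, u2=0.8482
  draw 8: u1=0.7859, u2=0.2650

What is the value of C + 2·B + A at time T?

Value at T = 25

Check how each reaction changes W = C + 2·B + A (weight of products minus weight of reactants):
R1: C + A -> B: (2·1) − (1·1 + 1·1) = 2 − 2 = 0
R2: C + A -> B: (2·1) − (1·1 + 1·1) = 2 − 2 = 0
R3: A -> C: (1·1) − (1·1) = 1 − 1 = 0
R4: A -> C: (1·1) − (1·1) = 1 − 1 = 0
R5: C + B -> 3 A: (1·3) − (1·1 + 2·1) = 3 − 3 = 0
Every reaction leaves W unchanged, so W is conserved and no simulation is needed: W(T) = W(0) = 5 + 2·7 + 6 = 25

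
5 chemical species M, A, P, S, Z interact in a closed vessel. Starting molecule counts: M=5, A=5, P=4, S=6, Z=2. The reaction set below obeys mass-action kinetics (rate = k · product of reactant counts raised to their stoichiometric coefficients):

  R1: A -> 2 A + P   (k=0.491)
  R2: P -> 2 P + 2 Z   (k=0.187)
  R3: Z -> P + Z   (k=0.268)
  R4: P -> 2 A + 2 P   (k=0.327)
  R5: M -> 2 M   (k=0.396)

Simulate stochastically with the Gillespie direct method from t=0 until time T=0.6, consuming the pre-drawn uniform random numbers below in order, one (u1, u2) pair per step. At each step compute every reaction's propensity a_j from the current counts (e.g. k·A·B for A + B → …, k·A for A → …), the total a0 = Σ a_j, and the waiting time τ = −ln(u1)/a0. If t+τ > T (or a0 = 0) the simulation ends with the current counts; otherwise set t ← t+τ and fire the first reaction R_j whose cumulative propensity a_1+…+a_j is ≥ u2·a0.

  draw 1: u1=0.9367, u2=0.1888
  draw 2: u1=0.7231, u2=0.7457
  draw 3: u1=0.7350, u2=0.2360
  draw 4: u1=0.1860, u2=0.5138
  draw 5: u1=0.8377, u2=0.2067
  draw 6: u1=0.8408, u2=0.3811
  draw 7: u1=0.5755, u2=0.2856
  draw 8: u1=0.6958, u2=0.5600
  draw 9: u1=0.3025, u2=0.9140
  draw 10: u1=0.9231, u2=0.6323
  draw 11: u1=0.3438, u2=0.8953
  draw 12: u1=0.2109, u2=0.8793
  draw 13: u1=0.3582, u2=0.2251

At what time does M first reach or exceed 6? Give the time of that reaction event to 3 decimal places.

Threshold first reached at t = 0.415

t=0.000: M=5 A=5 P=4 S=6 Z=2
Draw 1: a1=2.455, a2=0.748, a3=0.536, a4=1.308, a5=1.980, a0=7.027; τ=−ln(0.9367)/7.027=0.009 → t=0.009; u2·a0=0.1888·7.027=1.327 ≤ a1=2.455 → R1 fires; M=5 A=6 P=5 S=6 Z=2
Draw 2: a1=2.946, a2=0.935, a3=0.536, a4=1.635, a5=1.980, a0=8.032; τ=−ln(0.7231)/8.032=0.040 → t=0.050; u2·a0=0.7457·8.032=5.989; a1+…+a3=4.417 < 5.989 ≤ a1+…+a4=6.052 → R4 fires; M=5 A=8 P=6 S=6 Z=2
Draw 3: a1=3.928, a2=1.122, a3=0.536, a4=1.962, a5=1.980, a0=9.528; τ=−ln(0.7350)/9.528=0.032 → t=0.082; u2·a0=0.2360·9.528=2.249 ≤ a1=3.928 → R1 fires; M=5 A=9 P=7 S=6 Z=2
Draw 4: a1=4.419, a2=1.309, a3=0.536, a4=2.289, a5=1.980, a0=10.533; τ=−ln(0.1860)/10.533=0.160 → t=0.242; u2·a0=0.5138·10.533=5.412; a1=4.419 < 5.412 ≤ a1+a2=5.728 → R2 fires; M=5 A=9 P=8 S=6 Z=4
Draw 5: a1=4.419, a2=1.496, a3=1.072, a4=2.616, a5=1.980, a0=11.583; τ=−ln(0.8377)/11.583=0.015 → t=0.257; u2·a0=0.2067·11.583=2.394 ≤ a1=4.419 → R1 fires; M=5 A=10 P=9 S=6 Z=4
Draw 6: a1=4.910, a2=1.683, a3=1.072, a4=2.943, a5=1.980, a0=12.588; τ=−ln(0.8408)/12.588=0.014 → t=0.271; u2·a0=0.3811·12.588=4.797 ≤ a1=4.910 → R1 fires; M=5 A=11 P=10 S=6 Z=4
Draw 7: a1=5.401, a2=1.870, a3=1.072, a4=3.270, a5=1.980, a0=13.593; τ=−ln(0.5755)/13.593=0.041 → t=0.311; u2·a0=0.2856·13.593=3.882 ≤ a1=5.401 → R1 fires; M=5 A=12 P=11 S=6 Z=4
Draw 8: a1=5.892, a2=2.057, a3=1.072, a4=3.597, a5=1.980, a0=14.598; τ=−ln(0.6958)/14.598=0.025 → t=0.336; u2·a0=0.5600·14.598=8.175; a1+a2=7.949 < 8.175 ≤ a1+…+a3=9.021 → R3 fires; M=5 A=12 P=12 S=6 Z=4
Draw 9: a1=5.892, a2=2.244, a3=1.072, a4=3.924, a5=1.980, a0=15.112; τ=−ln(0.3025)/15.112=0.079 → t=0.415; u2·a0=0.9140·15.112=13.812; a1+…+a4=13.132 < 13.812 ≤ a1+…+a5=15.112 → R5 fires; M=6 A=12 P=12 S=6 Z=4
Draw 10: a1=5.892, a2=2.244, a3=1.072, a4=3.924, a5=2.376, a0=15.508; τ=−ln(0.9231)/15.508=0.005 → t=0.421; u2·a0=0.6323·15.508=9.806; a1+…+a3=9.208 < 9.806 ≤ a1+…+a4=13.132 → R4 fires; M=6 A=14 P=13 S=6 Z=4
Draw 11: a1=6.874, a2=2.431, a3=1.072, a4=4.251, a5=2.376, a0=17.004; τ=−ln(0.3438)/17.004=0.063 → t=0.483; u2·a0=0.8953·17.004=15.224; a1+…+a4=14.628 < 15.224 ≤ a1+…+a5=17.004 → R5 fires; M=7 A=14 P=13 S=6 Z=4
Draw 12: a1=6.874, a2=2.431, a3=1.072, a4=4.251, a5=2.772, a0=17.400; τ=−ln(0.2109)/17.400=0.089 → t=0.573; u2·a0=0.8793·17.400=15.300; a1+…+a4=14.628 < 15.300 ≤ a1+…+a5=17.400 → R5 fires; M=8 A=14 P=13 S=6 Z=4
Draw 13: a1=6.874, a2=2.431, a3=1.072, a4=4.251, a5=3.168, a0=17.796; τ=−ln(0.3582)/17.796=0.058 → t=0.630 > T=0.6: stop.
M first becomes ≥ 6 when it reaches 6 at the event at t=0.415.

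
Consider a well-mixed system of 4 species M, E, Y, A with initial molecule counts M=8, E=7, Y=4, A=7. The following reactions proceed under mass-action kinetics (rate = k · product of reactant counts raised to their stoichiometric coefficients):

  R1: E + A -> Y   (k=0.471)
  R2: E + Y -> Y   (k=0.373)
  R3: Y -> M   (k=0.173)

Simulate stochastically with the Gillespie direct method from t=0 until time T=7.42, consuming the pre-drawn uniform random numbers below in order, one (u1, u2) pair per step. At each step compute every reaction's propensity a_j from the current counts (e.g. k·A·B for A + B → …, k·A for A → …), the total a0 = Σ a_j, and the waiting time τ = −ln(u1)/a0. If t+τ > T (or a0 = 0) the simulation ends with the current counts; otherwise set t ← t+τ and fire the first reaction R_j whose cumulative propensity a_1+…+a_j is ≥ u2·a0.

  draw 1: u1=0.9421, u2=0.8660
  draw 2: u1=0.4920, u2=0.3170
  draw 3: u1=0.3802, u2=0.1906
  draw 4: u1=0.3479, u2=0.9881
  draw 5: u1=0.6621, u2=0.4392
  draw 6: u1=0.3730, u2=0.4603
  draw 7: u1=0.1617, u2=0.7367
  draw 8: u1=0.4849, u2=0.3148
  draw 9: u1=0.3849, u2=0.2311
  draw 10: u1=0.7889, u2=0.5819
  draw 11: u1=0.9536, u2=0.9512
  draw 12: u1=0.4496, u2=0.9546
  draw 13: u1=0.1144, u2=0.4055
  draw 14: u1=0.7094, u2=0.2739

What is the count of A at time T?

t=0.000: M=8 E=7 Y=4 A=7
Draw 1: a1=23.079, a2=10.444, a3=0.692, a0=34.215; τ=−ln(0.9421)/34.215=0.002 → t=0.002; u2·a0=0.8660·34.215=29.630; a1=23.079 < 29.630 ≤ a1+a2=33.523 → R2 fires; M=8 E=6 Y=4 A=7
Draw 2: a1=19.782, a2=8.952, a3=0.692, a0=29.426; τ=−ln(0.4920)/29.426=0.024 → t=0.026; u2·a0=0.3170·29.426=9.328 ≤ a1=19.782 → R1 fires; M=8 E=5 Y=5 A=6
Draw 3: a1=14.130, a2=9.325, a3=0.865, a0=24.320; τ=−ln(0.3802)/24.320=0.040 → t=0.066; u2·a0=0.1906·24.320=4.635 ≤ a1=14.130 → R1 fires; M=8 E=4 Y=6 A=5
Draw 4: a1=9.420, a2=8.952, a3=1.038, a0=19.410; τ=−ln(0.3479)/19.410=0.054 → t=0.120; u2·a0=0.9881·19.410=19.179; a1+a2=18.372 < 19.179 ≤ a1+…+a3=19.410 → R3 fires; M=9 E=4 Y=5 A=5
Draw 5: a1=9.420, a2=7.460, a3=0.865, a0=17.745; τ=−ln(0.6621)/17.745=0.023 → t=0.143; u2·a0=0.4392·17.745=7.794 ≤ a1=9.420 → R1 fires; M=9 E=3 Y=6 A=4
Draw 6: a1=5.652, a2=6.714, a3=1.038, a0=13.404; τ=−ln(0.3730)/13.404=0.074 → t=0.217; u2·a0=0.4603·13.404=6.170; a1=5.652 < 6.170 ≤ a1+a2=12.366 → R2 fires; M=9 E=2 Y=6 A=4
Draw 7: a1=3.768, a2=4.476, a3=1.038, a0=9.282; τ=−ln(0.1617)/9.282=0.196 → t=0.413; u2·a0=0.7367·9.282=6.838; a1=3.768 < 6.838 ≤ a1+a2=8.244 → R2 fires; M=9 E=1 Y=6 A=4
Draw 8: a1=1.884, a2=2.238, a3=1.038, a0=5.160; τ=−ln(0.4849)/5.160=0.140 → t=0.553; u2·a0=0.3148·5.160=1.624 ≤ a1=1.884 → R1 fires; M=9 E=0 Y=7 A=3
Draw 9: a1=0.000, a2=0.000, a3=1.211, a0=1.211; τ=−ln(0.3849)/1.211=0.788 → t=1.342; u2·a0=0.2311·1.211=0.280; a1+a2=0.000 < 0.280 ≤ a1+…+a3=1.211 → R3 fires; M=10 E=0 Y=6 A=3
Draw 10: a1=0.000, a2=0.000, a3=1.038, a0=1.038; τ=−ln(0.7889)/1.038=0.228 → t=1.570; u2·a0=0.5819·1.038=0.604; a1+a2=0.000 < 0.604 ≤ a1+…+a3=1.038 → R3 fires; M=11 E=0 Y=5 A=3
Draw 11: a1=0.000, a2=0.000, a3=0.865, a0=0.865; τ=−ln(0.9536)/0.865=0.055 → t=1.625; u2·a0=0.9512·0.865=0.823; a1+a2=0.000 < 0.823 ≤ a1+…+a3=0.865 → R3 fires; M=12 E=0 Y=4 A=3
Draw 12: a1=0.000, a2=0.000, a3=0.692, a0=0.692; τ=−ln(0.4496)/0.692=1.155 → t=2.780; u2·a0=0.9546·0.692=0.661; a1+a2=0.000 < 0.661 ≤ a1+…+a3=0.692 → R3 fires; M=13 E=0 Y=3 A=3
Draw 13: a1=0.000, a2=0.000, a3=0.519, a0=0.519; τ=−ln(0.1144)/0.519=4.177 → t=6.958; u2·a0=0.4055·0.519=0.210; a1+a2=0.000 < 0.210 ≤ a1+…+a3=0.519 → R3 fires; M=14 E=0 Y=2 A=3
Draw 14: a1=0.000, a2=0.000, a3=0.346, a0=0.346; τ=−ln(0.7094)/0.346=0.992 → t=7.950 > T=7.42: stop.
Read off A at T=7.42: 3

A at T = 3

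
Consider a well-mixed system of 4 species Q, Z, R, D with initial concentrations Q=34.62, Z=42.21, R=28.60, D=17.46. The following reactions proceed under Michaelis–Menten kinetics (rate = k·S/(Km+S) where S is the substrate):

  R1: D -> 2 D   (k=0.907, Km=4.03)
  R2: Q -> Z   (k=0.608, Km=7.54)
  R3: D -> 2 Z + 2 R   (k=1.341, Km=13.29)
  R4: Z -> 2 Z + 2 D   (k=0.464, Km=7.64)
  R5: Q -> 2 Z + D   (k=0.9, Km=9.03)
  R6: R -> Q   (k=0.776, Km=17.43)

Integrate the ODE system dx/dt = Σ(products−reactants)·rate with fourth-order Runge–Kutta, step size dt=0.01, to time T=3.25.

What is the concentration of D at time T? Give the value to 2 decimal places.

RK4 with dt=0.01: 325 steps to T=3.25. Trajectory (selected grid times):
t=0.00: Q=34.62 Z=42.21 R=28.60 D=17.46
t=0.36: Q=34.36 Z=43.60 R=28.98 D=17.99
t=0.72: Q=34.10 Z=44.99 R=29.36 D=18.52
t=1.08: Q=33.84 Z=46.39 R=29.75 D=19.05
t=1.44: Q=33.58 Z=47.80 R=30.15 D=19.58
t=1.81: Q=33.32 Z=49.25 R=30.56 D=20.12
t=2.17: Q=33.06 Z=50.66 R=30.96 D=20.64
t=2.53: Q=32.81 Z=52.09 R=31.38 D=21.16
t=2.89: Q=32.56 Z=53.51 R=31.79 D=21.69
t=3.25: Q=32.31 Z=54.94 R=32.21 D=22.21
Read off D at T=3.25: 22.21

D at T = 22.21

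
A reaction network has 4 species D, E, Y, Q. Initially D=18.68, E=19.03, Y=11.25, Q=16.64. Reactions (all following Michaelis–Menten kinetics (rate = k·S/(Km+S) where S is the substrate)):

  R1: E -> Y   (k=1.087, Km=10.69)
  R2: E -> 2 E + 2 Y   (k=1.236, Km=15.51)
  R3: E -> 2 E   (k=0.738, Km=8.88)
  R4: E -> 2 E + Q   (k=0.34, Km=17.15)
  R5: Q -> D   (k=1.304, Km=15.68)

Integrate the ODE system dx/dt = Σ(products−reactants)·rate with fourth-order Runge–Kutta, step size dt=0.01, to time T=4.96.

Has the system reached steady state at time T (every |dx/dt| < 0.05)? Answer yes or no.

Steady state at T: no

RK4 with dt=0.01: 496 steps to T=4.96. Trajectory (selected grid times):
t=0.00: D=18.68 E=19.03 Y=11.25 Q=16.64
t=0.55: D=19.05 E=19.40 Y=12.39 Q=16.37
t=1.10: D=19.41 E=19.77 Y=13.53 Q=16.11
t=1.65: D=19.77 E=20.14 Y=14.69 Q=15.84
t=2.20: D=20.13 E=20.52 Y=15.85 Q=15.59
t=2.76: D=20.50 E=20.91 Y=17.04 Q=15.33
t=3.31: D=20.85 E=21.29 Y=18.22 Q=15.08
t=3.86: D=21.20 E=21.68 Y=19.41 Q=14.83
t=4.41: D=21.55 E=22.07 Y=20.61 Q=14.59
t=4.96: D=21.89 E=22.46 Y=21.81 Q=14.35
Rates at T: R1=0.7365, R2=0.7312, R3=0.5289, R4=0.1928, R5=0.6232
dx/dt at T (Σ net stoichiometry × rate): D=+0.6232, E=+0.7164, Y=+2.1988, Q=-0.4304
Largest |dx/dt| is |+2.1988| (Y) ≥ 0.05 → not steady.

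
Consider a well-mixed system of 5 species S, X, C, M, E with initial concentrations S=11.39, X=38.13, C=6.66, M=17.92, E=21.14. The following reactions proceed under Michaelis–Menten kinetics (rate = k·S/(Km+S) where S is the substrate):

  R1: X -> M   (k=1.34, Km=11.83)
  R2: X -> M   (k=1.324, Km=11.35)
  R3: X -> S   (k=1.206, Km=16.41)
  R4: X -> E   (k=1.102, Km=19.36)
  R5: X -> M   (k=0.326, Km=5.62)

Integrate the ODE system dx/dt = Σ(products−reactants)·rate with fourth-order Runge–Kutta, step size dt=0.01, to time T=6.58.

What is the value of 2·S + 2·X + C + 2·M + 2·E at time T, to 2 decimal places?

Value at T = 183.82

Check how each reaction changes W = 2·S + 2·X + C + 2·M + 2·E (weight of products minus weight of reactants):
R1: X -> M: (2·1) − (2·1) = 2 − 2 = 0
R2: X -> M: (2·1) − (2·1) = 2 − 2 = 0
R3: X -> S: (2·1) − (2·1) = 2 − 2 = 0
R4: X -> E: (2·1) − (2·1) = 2 − 2 = 0
R5: X -> M: (2·1) − (2·1) = 2 − 2 = 0
Every reaction leaves W unchanged, so W is conserved and no simulation is needed: W(T) = W(0) = 2·11.39 + 2·38.13 + 6.66 + 2·17.92 + 2·21.14 = 183.82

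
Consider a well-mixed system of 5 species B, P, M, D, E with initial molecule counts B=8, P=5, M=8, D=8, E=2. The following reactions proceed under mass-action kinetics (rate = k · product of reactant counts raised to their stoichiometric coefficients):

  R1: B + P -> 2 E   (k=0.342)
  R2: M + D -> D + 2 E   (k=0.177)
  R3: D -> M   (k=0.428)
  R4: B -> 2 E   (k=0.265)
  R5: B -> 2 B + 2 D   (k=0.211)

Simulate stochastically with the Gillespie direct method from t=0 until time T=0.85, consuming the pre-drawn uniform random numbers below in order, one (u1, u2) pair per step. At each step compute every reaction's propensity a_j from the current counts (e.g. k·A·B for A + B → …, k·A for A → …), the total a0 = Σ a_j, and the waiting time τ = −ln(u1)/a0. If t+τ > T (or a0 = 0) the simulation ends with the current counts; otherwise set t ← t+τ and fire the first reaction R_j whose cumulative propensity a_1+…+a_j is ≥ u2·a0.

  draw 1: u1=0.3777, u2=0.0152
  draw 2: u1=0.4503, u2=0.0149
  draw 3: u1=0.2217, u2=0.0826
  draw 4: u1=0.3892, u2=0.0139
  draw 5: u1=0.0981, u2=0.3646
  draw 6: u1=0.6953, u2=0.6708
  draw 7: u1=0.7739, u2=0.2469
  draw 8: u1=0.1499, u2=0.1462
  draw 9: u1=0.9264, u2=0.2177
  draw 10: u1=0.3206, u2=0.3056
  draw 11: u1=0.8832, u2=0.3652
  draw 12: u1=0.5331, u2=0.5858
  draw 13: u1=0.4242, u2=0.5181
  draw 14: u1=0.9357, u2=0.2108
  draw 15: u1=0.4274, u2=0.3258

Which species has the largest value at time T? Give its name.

t=0.000: B=8 P=5 M=8 D=8 E=2
Draw 1: a1=13.680, a2=11.328, a3=3.424, a4=2.120, a5=1.688, a0=32.240; τ=−ln(0.3777)/32.240=0.030 → t=0.030; u2·a0=0.0152·32.240=0.490 ≤ a1=13.680 → R1 fires; B=7 P=4 M=8 D=8 E=4
Draw 2: a1=9.576, a2=11.328, a3=3.424, a4=1.855, a5=1.477, a0=27.660; τ=−ln(0.4503)/27.660=0.029 → t=0.059; u2·a0=0.0149·27.660=0.412 ≤ a1=9.576 → R1 fires; B=6 P=3 M=8 D=8 E=6
Draw 3: a1=6.156, a2=11.328, a3=3.424, a4=1.590, a5=1.266, a0=23.764; τ=−ln(0.2217)/23.764=0.063 → t=0.122; u2·a0=0.0826·23.764=1.963 ≤ a1=6.156 → R1 fires; B=5 P=2 M=8 D=8 E=8
Draw 4: a1=3.420, a2=11.328, a3=3.424, a4=1.325, a5=1.055, a0=20.552; τ=−ln(0.3892)/20.552=0.046 → t=0.168; u2·a0=0.0139·20.552=0.286 ≤ a1=3.420 → R1 fires; B=4 P=1 M=8 D=8 E=10
Draw 5: a1=1.368, a2=11.328, a3=3.424, a4=1.060, a5=0.844, a0=18.024; τ=−ln(0.0981)/18.024=0.129 → t=0.297; u2·a0=0.3646·18.024=6.572; a1=1.368 < 6.572 ≤ a1+a2=12.696 → R2 fires; B=4 P=1 M=7 D=8 E=12
Draw 6: a1=1.368, a2=9.912, a3=3.424, a4=1.060, a5=0.844, a0=16.608; τ=−ln(0.6953)/16.608=0.022 → t=0.319; u2·a0=0.6708·16.608=11.141; a1=1.368 < 11.141 ≤ a1+a2=11.280 → R2 fires; B=4 P=1 M=6 D=8 E=14
Draw 7: a1=1.368, a2=8.496, a3=3.424, a4=1.060, a5=0.844, a0=15.192; τ=−ln(0.7739)/15.192=0.017 → t=0.336; u2·a0=0.2469·15.192=3.751; a1=1.368 < 3.751 ≤ a1+a2=9.864 → R2 fires; B=4 P=1 M=5 D=8 E=16
Draw 8: a1=1.368, a2=7.080, a3=3.424, a4=1.060, a5=0.844, a0=13.776; τ=−ln(0.1499)/13.776=0.138 → t=0.474; u2·a0=0.1462·13.776=2.014; a1=1.368 < 2.014 ≤ a1+a2=8.448 → R2 fires; B=4 P=1 M=4 D=8 E=18
Draw 9: a1=1.368, a2=5.664, a3=3.424, a4=1.060, a5=0.844, a0=12.360; τ=−ln(0.9264)/12.360=0.006 → t=0.480; u2·a0=0.2177·12.360=2.691; a1=1.368 < 2.691 ≤ a1+a2=7.032 → R2 fires; B=4 P=1 M=3 D=8 E=20
Draw 10: a1=1.368, a2=4.248, a3=3.424, a4=1.060, a5=0.844, a0=10.944; τ=−ln(0.3206)/10.944=0.104 → t=0.584; u2·a0=0.3056·10.944=3.344; a1=1.368 < 3.344 ≤ a1+a2=5.616 → R2 fires; B=4 P=1 M=2 D=8 E=22
Draw 11: a1=1.368, a2=2.832, a3=3.424, a4=1.060, a5=0.844, a0=9.528; τ=−ln(0.8832)/9.528=0.013 → t=0.597; u2·a0=0.3652·9.528=3.480; a1=1.368 < 3.480 ≤ a1+a2=4.200 → R2 fires; B=4 P=1 M=1 D=8 E=24
Draw 12: a1=1.368, a2=1.416, a3=3.424, a4=1.060, a5=0.844, a0=8.112; τ=−ln(0.5331)/8.112=0.078 → t=0.674; u2·a0=0.5858·8.112=4.752; a1+a2=2.784 < 4.752 ≤ a1+…+a3=6.208 → R3 fires; B=4 P=1 M=2 D=7 E=24
Draw 13: a1=1.368, a2=2.478, a3=2.996, a4=1.060, a5=0.844, a0=8.746; τ=−ln(0.4242)/8.746=0.098 → t=0.772; u2·a0=0.5181·8.746=4.531; a1+a2=3.846 < 4.531 ≤ a1+…+a3=6.842 → R3 fires; B=4 P=1 M=3 D=6 E=24
Draw 14: a1=1.368, a2=3.186, a3=2.568, a4=1.060, a5=0.844, a0=9.026; τ=−ln(0.9357)/9.026=0.007 → t=0.780; u2·a0=0.2108·9.026=1.903; a1=1.368 < 1.903 ≤ a1+a2=4.554 → R2 fires; B=4 P=1 M=2 D=6 E=26
Draw 15: a1=1.368, a2=2.124, a3=2.568, a4=1.060, a5=0.844, a0=7.964; τ=−ln(0.4274)/7.964=0.107 → t=0.887 > T=0.85: stop.
At T=0.85: B=4 P=1 M=2 D=6 E=26; the largest is E.

Dominant species at T: E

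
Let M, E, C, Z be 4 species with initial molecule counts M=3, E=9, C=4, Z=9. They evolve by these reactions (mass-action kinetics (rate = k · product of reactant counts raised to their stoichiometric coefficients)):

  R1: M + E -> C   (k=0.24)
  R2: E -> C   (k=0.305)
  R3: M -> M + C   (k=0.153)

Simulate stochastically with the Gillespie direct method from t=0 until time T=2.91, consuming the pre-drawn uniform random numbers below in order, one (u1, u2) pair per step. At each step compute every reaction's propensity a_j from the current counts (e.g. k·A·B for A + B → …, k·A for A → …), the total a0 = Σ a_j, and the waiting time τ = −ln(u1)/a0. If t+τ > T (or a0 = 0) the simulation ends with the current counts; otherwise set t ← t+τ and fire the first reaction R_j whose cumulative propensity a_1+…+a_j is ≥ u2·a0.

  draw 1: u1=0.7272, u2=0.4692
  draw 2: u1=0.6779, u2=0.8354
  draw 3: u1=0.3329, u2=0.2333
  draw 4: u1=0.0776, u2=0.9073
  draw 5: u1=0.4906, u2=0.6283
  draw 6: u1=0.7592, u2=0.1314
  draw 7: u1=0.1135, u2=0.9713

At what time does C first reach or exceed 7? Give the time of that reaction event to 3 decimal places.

t=0.000: M=3 E=9 C=4 Z=9
Draw 1: a1=6.480, a2=2.745, a3=0.459, a0=9.684; τ=−ln(0.7272)/9.684=0.033 → t=0.033; u2·a0=0.4692·9.684=4.544 ≤ a1=6.480 → R1 fires; M=2 E=8 C=5 Z=9
Draw 2: a1=3.840, a2=2.440, a3=0.306, a0=6.586; τ=−ln(0.6779)/6.586=0.059 → t=0.092; u2·a0=0.8354·6.586=5.502; a1=3.840 < 5.502 ≤ a1+a2=6.280 → R2 fires; M=2 E=7 C=6 Z=9
Draw 3: a1=3.360, a2=2.135, a3=0.306, a0=5.801; τ=−ln(0.3329)/5.801=0.190 → t=0.282; u2·a0=0.2333·5.801=1.353 ≤ a1=3.360 → R1 fires; M=1 E=6 C=7 Z=9
Draw 4: a1=1.440, a2=1.830, a3=0.153, a0=3.423; τ=−ln(0.0776)/3.423=0.747 → t=1.028; u2·a0=0.9073·3.423=3.106; a1=1.440 < 3.106 ≤ a1+a2=3.270 → R2 fires; M=1 E=5 C=8 Z=9
Draw 5: a1=1.200, a2=1.525, a3=0.153, a0=2.878; τ=−ln(0.4906)/2.878=0.247 → t=1.276; u2·a0=0.6283·2.878=1.808; a1=1.200 < 1.808 ≤ a1+a2=2.725 → R2 fires; M=1 E=4 C=9 Z=9
Draw 6: a1=0.960, a2=1.220, a3=0.153, a0=2.333; τ=−ln(0.7592)/2.333=0.118 → t=1.394; u2·a0=0.1314·2.333=0.307 ≤ a1=0.960 → R1 fires; M=0 E=3 C=10 Z=9
Draw 7: a1=0.000, a2=0.915, a3=0.000, a0=0.915; τ=−ln(0.1135)/0.915=2.378 → t=3.772 > T=2.91: stop.
C first becomes ≥ 7 when it reaches 7 at the event at t=0.282.

Threshold first reached at t = 0.282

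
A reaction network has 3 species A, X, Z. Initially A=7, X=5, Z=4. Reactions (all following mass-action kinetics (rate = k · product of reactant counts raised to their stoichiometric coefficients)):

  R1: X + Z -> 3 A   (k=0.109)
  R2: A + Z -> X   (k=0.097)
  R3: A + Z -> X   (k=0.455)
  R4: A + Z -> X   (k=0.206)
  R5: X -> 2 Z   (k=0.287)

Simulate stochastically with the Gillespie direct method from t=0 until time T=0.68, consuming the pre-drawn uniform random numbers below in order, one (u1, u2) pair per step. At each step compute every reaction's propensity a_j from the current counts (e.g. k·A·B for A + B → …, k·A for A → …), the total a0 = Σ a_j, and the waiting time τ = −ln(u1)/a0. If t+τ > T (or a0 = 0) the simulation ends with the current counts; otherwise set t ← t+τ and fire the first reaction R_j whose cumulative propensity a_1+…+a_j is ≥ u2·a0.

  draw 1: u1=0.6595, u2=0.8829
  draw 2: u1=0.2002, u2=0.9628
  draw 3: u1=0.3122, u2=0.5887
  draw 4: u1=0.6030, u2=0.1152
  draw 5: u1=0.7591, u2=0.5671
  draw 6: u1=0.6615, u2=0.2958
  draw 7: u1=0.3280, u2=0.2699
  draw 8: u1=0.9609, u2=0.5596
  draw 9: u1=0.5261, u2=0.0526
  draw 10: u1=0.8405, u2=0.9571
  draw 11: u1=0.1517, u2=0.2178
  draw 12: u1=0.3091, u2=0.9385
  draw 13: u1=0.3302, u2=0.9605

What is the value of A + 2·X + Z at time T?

Check how each reaction changes W = A + 2·X + Z (weight of products minus weight of reactants):
R1: X + Z -> 3 A: (1·3) − (2·1 + 1·1) = 3 − 3 = 0
R2: A + Z -> X: (2·1) − (1·1 + 1·1) = 2 − 2 = 0
R3: A + Z -> X: (2·1) − (1·1 + 1·1) = 2 − 2 = 0
R4: A + Z -> X: (2·1) − (1·1 + 1·1) = 2 − 2 = 0
R5: X -> 2 Z: (1·2) − (2·1) = 2 − 2 = 0
Every reaction leaves W unchanged, so W is conserved and no simulation is needed: W(T) = W(0) = 7 + 2·5 + 4 = 21

Value at T = 21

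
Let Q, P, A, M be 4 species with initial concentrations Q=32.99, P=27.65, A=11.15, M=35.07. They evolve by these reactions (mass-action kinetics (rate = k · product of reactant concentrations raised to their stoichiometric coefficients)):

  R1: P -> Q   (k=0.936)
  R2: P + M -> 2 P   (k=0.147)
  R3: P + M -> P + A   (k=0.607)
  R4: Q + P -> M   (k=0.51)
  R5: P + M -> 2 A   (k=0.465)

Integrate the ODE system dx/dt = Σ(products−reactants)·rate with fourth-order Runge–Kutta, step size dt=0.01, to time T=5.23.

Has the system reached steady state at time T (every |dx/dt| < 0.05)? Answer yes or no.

Steady state at T: yes

RK4 with dt=0.01: 523 steps to T=5.23. Trajectory (selected grid times):
t=0.00: Q=32.99 P=27.65 A=11.15 M=35.07
t=0.58: Q=17.58 P=0.00 A=58.19 M=14.42
t=1.16: Q=17.58 P=0.00 A=58.20 M=14.42
t=1.74: Q=17.58 P=0.00 A=58.20 M=14.42
t=2.32: Q=17.58 P=0.00 A=58.20 M=14.42
t=2.91: Q=17.58 P=0.00 A=58.20 M=14.42
t=3.49: Q=17.58 P=0.00 A=58.20 M=14.42
t=4.07: Q=17.58 P=0.00 A=58.20 M=14.42
t=4.65: Q=17.58 P=0.00 A=58.20 M=14.42
t=5.23: Q=17.58 P=0.00 A=58.20 M=14.42
Rates at T: R1=0.0000, R2=0.0000, R3=0.0000, R4=0.0000, R5=0.0000
dx/dt at T (Σ net stoichiometry × rate): Q=-0.0000, P=-0.0000, A=+0.0000, M=-0.0000
Largest |dx/dt| is |+0.0000| (A) < 0.05 → steady.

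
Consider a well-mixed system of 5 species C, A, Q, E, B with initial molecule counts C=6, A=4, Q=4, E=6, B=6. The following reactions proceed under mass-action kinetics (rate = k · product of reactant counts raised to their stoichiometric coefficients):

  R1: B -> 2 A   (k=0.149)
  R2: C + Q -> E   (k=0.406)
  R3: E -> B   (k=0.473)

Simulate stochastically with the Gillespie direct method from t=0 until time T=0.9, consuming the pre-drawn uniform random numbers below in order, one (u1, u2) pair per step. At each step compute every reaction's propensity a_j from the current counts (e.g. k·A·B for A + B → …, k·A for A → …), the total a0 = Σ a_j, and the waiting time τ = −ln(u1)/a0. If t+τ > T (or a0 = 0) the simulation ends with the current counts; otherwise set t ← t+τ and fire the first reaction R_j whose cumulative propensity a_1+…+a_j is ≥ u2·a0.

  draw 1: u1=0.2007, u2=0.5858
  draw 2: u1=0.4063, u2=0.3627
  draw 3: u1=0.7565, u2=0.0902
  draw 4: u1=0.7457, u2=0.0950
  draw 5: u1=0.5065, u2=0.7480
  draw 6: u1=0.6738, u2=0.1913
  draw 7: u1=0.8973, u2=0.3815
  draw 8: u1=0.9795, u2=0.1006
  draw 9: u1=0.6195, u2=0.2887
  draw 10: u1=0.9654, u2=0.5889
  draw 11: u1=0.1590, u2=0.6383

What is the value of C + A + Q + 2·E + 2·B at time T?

Value at T = 38

Check how each reaction changes W = C + A + Q + 2·E + 2·B (weight of products minus weight of reactants):
R1: B -> 2 A: (1·2) − (2·1) = 2 − 2 = 0
R2: C + Q -> E: (2·1) − (1·1 + 1·1) = 2 − 2 = 0
R3: E -> B: (2·1) − (2·1) = 2 − 2 = 0
Every reaction leaves W unchanged, so W is conserved and no simulation is needed: W(T) = W(0) = 6 + 4 + 4 + 2·6 + 2·6 = 38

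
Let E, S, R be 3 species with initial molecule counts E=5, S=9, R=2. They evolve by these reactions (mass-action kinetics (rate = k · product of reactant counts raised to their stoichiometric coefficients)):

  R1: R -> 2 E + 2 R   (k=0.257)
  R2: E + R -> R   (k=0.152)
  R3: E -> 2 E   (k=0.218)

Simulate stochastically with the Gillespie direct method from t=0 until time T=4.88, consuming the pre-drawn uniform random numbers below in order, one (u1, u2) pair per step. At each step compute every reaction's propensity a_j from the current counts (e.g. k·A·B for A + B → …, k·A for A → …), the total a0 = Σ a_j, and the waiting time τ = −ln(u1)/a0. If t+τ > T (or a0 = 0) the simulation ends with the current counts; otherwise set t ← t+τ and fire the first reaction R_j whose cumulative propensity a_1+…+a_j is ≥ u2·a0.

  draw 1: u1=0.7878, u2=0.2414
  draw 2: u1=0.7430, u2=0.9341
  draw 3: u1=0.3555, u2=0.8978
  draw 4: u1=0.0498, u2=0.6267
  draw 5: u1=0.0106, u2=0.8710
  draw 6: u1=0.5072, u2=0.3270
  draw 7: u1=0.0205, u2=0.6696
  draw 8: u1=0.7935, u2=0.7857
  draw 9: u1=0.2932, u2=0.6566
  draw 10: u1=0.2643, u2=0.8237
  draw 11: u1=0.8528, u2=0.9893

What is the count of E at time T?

t=0.000: E=5 S=9 R=2
Draw 1: a1=0.514, a2=1.520, a3=1.090, a0=3.124; τ=−ln(0.7878)/3.124=0.076 → t=0.076; u2·a0=0.2414·3.124=0.754; a1=0.514 < 0.754 ≤ a1+a2=2.034 → R2 fires; E=4 S=9 R=2
Draw 2: a1=0.514, a2=1.216, a3=0.872, a0=2.602; τ=−ln(0.7430)/2.602=0.114 → t=0.191; u2·a0=0.9341·2.602=2.431; a1+a2=1.730 < 2.431 ≤ a1+…+a3=2.602 → R3 fires; E=5 S=9 R=2
Draw 3: a1=0.514, a2=1.520, a3=1.090, a0=3.124; τ=−ln(0.3555)/3.124=0.331 → t=0.522; u2·a0=0.8978·3.124=2.805; a1+a2=2.034 < 2.805 ≤ a1+…+a3=3.124 → R3 fires; E=6 S=9 R=2
Draw 4: a1=0.514, a2=1.824, a3=1.308, a0=3.646; τ=−ln(0.0498)/3.646=0.823 → t=1.344; u2·a0=0.6267·3.646=2.285; a1=0.514 < 2.285 ≤ a1+a2=2.338 → R2 fires; E=5 S=9 R=2
Draw 5: a1=0.514, a2=1.520, a3=1.090, a0=3.124; τ=−ln(0.0106)/3.124=1.455 → t=2.800; u2·a0=0.8710·3.124=2.721; a1+a2=2.034 < 2.721 ≤ a1+…+a3=3.124 → R3 fires; E=6 S=9 R=2
Draw 6: a1=0.514, a2=1.824, a3=1.308, a0=3.646; τ=−ln(0.5072)/3.646=0.186 → t=2.986; u2·a0=0.3270·3.646=1.192; a1=0.514 < 1.192 ≤ a1+a2=2.338 → R2 fires; E=5 S=9 R=2
Draw 7: a1=0.514, a2=1.520, a3=1.090, a0=3.124; τ=−ln(0.0205)/3.124=1.244 → t=4.230; u2·a0=0.6696·3.124=2.092; a1+a2=2.034 < 2.092 ≤ a1+…+a3=3.124 → R3 fires; E=6 S=9 R=2
Draw 8: a1=0.514, a2=1.824, a3=1.308, a0=3.646; τ=−ln(0.7935)/3.646=0.063 → t=4.294; u2·a0=0.7857·3.646=2.865; a1+a2=2.338 < 2.865 ≤ a1+…+a3=3.646 → R3 fires; E=7 S=9 R=2
Draw 9: a1=0.514, a2=2.128, a3=1.526, a0=4.168; τ=−ln(0.2932)/4.168=0.294 → t=4.588; u2·a0=0.6566·4.168=2.737; a1+a2=2.642 < 2.737 ≤ a1+…+a3=4.168 → R3 fires; E=8 S=9 R=2
Draw 10: a1=0.514, a2=2.432, a3=1.744, a0=4.690; τ=−ln(0.2643)/4.690=0.284 → t=4.872; u2·a0=0.8237·4.690=3.863; a1+a2=2.946 < 3.863 ≤ a1+…+a3=4.690 → R3 fires; E=9 S=9 R=2
Draw 11: a1=0.514, a2=2.736, a3=1.962, a0=5.212; τ=−ln(0.8528)/5.212=0.031 → t=4.902 > T=4.88: stop.
Read off E at T=4.88: 9

E at T = 9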